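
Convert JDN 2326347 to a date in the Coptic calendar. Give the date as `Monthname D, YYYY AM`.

Paremhat 15, 1373 AM

JDN 2326347 is 21 March 1657 in the Gregorian calendar.
In the Coptic calendar that day is Paremhat 15, 1373 AM.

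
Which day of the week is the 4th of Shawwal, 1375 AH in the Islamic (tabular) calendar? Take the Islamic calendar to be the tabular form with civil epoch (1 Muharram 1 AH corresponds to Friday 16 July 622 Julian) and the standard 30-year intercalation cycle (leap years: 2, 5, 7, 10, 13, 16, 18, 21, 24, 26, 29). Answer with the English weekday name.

Tuesday

Equivalently 15 May 1956 Gregorian, JDN 2435609.
2435609 ≡ 1 (mod 7); counting from Monday = 0 gives Tuesday.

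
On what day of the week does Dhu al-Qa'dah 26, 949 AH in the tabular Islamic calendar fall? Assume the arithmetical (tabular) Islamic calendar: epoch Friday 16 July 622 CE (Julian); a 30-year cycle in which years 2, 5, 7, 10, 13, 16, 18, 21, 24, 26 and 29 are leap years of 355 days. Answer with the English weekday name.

Saturday

Equivalently 13 March 1543 Gregorian, JDN 2284700.
2284700 ≡ 5 (mod 7); counting from Monday = 0 gives Saturday.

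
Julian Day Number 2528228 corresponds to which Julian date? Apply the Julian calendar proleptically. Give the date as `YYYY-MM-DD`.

JDN 2528228 is 14 December 2209 in the Gregorian calendar.
In the Julian calendar that day is 2209-11-29.

2209-11-29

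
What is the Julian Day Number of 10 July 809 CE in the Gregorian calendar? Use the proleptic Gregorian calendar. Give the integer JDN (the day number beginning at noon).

2016732

JDN 2400001 is 17 November 1858 CE (Gregorian), MJD 0; the target day is −383269 days from there, so JDN = 2016732.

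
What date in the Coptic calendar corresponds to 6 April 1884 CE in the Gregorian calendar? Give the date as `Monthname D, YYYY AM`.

Julian Day Number of the source date = 2409273.
Converting JDN 2409273 to the Coptic calendar gives 29 Paremhat 1600 AM.

Paremhat 29, 1600 AM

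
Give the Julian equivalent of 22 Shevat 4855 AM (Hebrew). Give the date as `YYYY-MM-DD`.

1095-01-31

The source date corresponds to 6 February 1095 in the proleptic Gregorian calendar (JDN 2121037).
That day falls on 31 January 1095 CE in the Julian calendar.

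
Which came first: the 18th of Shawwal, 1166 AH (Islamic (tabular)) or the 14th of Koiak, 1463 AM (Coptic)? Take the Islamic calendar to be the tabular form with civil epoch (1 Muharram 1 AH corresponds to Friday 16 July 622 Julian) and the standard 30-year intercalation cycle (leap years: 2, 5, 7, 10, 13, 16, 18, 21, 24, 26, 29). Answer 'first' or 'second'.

The two dates have Julian Day Numbers 2361560 and 2359128 respectively.
Since 2359128 < 2361560, the second date comes first.

second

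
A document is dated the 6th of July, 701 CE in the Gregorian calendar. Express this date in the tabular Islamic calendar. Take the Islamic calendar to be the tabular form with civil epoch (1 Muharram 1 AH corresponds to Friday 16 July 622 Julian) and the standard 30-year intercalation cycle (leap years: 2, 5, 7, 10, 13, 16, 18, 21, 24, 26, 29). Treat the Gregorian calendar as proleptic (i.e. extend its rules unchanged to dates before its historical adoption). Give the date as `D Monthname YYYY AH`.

20 Jumada al-Awwal 82 AH

Julian Day Number of the source date = 1977281.
Converting JDN 1977281 to the tabular Islamic calendar gives 20 Jumada al-Awwal 82 AH.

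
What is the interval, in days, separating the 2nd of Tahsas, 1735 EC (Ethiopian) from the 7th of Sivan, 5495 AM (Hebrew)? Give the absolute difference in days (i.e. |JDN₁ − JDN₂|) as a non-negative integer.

2752

First date → JDN 2357655; second date → JDN 2354903.
The interval is |2357655 − 2354903| = 2752 days.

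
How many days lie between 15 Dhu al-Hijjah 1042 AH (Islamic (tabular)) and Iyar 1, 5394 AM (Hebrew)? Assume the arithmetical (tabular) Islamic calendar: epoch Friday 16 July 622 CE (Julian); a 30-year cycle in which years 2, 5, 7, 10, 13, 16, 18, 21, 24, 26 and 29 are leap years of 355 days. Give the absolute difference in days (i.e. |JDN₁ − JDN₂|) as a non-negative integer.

310

JDN of the first date = 2317675.
JDN of the second date = 2317985.
|2317985 − 2317675| = 310.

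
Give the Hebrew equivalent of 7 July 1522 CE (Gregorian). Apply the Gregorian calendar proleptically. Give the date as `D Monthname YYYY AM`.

Julian Day Number of the source date = 2277146.
Converting JDN 2277146 to the Hebrew calendar gives 2 Tammuz 5282 AM.

2 Tammuz 5282 AM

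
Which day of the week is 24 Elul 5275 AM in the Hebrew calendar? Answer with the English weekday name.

Tuesday

In the proleptic Gregorian calendar this is 14 September 1515 (JDN 2274658).
2274658 ≡ 1 (mod 7); counting from Monday = 0 gives Tuesday.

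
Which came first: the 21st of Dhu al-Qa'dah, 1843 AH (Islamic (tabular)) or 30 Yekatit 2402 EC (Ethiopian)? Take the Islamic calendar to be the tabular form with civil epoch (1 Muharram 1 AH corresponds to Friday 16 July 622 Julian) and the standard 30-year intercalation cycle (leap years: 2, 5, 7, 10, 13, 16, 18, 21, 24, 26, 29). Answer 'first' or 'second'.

second

The two dates have Julian Day Numbers 2601498 and 2601365 respectively.
Since 2601365 < 2601498, the second date comes first.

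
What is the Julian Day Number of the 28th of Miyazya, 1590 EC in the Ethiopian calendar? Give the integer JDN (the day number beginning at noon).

In the Gregorian calendar the same day is 3 May 1598.
JDN 2400001 is 17 November 1858 CE (Gregorian), MJD 0; the target day is −95161 days from there, so JDN = 2304840.

2304840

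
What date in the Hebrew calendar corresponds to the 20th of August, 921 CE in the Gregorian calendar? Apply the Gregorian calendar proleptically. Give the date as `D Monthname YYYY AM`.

Both dates share Julian Day Number 2057680; in the Hebrew calendar that is 8 Elul 4681 AM.

8 Elul 4681 AM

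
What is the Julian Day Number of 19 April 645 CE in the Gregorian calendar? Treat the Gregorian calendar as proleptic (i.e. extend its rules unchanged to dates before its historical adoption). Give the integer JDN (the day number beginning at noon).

1956750

JDN 2451545 is 1 January 2000 CE (Gregorian); the target day is −494795 days from there, so JDN = 1956750.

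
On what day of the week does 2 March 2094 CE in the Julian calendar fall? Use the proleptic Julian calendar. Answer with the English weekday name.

Equivalently 15 March 2094 Gregorian, JDN 2485952.
Since JDN mod 7 = 0 (0 = Monday), the day is Monday.

Monday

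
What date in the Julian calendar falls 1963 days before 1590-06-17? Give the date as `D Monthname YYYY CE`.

Counting 1963 days back from JDN 2301973 reaches JDN 2300010, which is 31 January 1585 CE.

31 January 1585 CE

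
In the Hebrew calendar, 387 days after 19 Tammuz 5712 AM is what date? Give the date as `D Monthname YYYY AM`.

22 Av 5713 AM

JDN of 19 Tammuz 5712 AM = 2434206.
2434206 + 387 = 2434593.
JDN 2434593 in the Hebrew calendar is 22 Av 5713 AM.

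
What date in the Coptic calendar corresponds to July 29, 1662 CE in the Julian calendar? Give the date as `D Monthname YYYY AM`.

5 Mesori 1378 AM

Julian Day Number of the source date = 2328313.
Converting JDN 2328313 to the Coptic calendar gives 5 Mesori 1378 AM.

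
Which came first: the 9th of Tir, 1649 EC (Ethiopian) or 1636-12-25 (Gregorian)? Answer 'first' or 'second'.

Converting both to JDN: 2326281 vs 2318956; the smaller is the second.

second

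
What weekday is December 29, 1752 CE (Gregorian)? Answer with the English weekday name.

Friday

2361328 ≡ 4 (mod 7); counting from Monday = 0 gives Friday.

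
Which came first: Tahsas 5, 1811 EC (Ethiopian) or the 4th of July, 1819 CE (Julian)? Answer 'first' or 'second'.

The two dates have Julian Day Numbers 2385417 and 2385632 respectively.
Since 2385417 < 2385632, the first date comes first.

first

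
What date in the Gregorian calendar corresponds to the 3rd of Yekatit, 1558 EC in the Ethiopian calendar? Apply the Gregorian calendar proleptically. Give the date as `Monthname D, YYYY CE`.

Julian Day Number of the source date = 2293067.
Converting JDN 2293067 to the Gregorian calendar gives 7 February 1566 CE.

February 7, 1566 CE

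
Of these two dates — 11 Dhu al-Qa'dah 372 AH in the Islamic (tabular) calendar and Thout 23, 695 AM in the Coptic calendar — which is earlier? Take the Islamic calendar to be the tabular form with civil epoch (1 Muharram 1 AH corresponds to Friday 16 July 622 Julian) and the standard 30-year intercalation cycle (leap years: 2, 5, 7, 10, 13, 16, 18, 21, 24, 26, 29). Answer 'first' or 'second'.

second

Converting both to JDN: 2080215 vs 2078535; the smaller is the second.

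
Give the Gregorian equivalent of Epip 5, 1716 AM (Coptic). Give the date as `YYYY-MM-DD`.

Both dates share Julian Day Number 2451738; in the Gregorian calendar that is 12 July 2000 CE.

2000-07-12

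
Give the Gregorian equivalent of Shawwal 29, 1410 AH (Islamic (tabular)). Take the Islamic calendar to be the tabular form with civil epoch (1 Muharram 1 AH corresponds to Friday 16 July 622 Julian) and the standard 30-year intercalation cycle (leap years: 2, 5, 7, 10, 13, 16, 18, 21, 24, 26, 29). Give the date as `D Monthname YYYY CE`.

25 May 1990 CE

Julian Day Number of the source date = 2448037.
Converting JDN 2448037 to the Gregorian calendar gives 25 May 1990 CE.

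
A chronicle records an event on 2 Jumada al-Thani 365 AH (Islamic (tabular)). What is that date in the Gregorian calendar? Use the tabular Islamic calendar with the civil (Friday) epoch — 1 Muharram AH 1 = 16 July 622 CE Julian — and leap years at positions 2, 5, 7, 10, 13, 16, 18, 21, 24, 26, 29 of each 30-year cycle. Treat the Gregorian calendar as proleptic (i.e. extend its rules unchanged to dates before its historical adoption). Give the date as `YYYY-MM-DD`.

Both dates share Julian Day Number 2077578; in the Gregorian calendar that is 11 February 976 CE.

0976-02-11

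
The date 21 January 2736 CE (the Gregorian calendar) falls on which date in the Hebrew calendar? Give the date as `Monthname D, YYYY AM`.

Shevat 16, 6496 AM

Julian Day Number of the source date = 2720383.
Converting JDN 2720383 to the Hebrew calendar gives 16 Shevat 6496 AM.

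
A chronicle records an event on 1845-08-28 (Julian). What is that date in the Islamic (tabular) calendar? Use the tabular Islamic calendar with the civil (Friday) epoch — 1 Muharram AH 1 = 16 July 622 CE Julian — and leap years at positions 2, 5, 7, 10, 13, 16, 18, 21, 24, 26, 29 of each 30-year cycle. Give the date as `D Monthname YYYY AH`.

Julian Day Number of the source date = 2395184.
Converting JDN 2395184 to the tabular Islamic calendar gives 7 Ramadan 1261 AH.

7 Ramadan 1261 AH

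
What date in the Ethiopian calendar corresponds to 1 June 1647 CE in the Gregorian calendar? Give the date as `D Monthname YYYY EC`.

27 Ginbot 1639 EC

Both dates share Julian Day Number 2322766; in the Ethiopian calendar that is 27 Ginbot 1639 EC.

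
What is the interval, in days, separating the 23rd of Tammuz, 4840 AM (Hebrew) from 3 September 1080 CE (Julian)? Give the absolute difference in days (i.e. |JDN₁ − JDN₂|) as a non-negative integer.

First date → JDN 2115722; second date → JDN 2115774.
The interval is |2115722 − 2115774| = 52 days.

52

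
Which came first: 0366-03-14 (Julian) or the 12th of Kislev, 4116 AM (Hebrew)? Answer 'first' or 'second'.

second

Converting both to JDN: 1854812 vs 1851058; the smaller is the second.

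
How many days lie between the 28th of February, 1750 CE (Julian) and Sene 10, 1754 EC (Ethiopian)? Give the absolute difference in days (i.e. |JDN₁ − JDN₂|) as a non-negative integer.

First date → JDN 2360304; second date → JDN 2364783.
The interval is |2360304 − 2364783| = 4479 days.

4479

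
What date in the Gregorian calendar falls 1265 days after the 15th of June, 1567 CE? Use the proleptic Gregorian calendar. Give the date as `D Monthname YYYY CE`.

The starting date is JDN 2293560; 2293560 + 1265 = 2294825.
JDN 2294825 corresponds to 1 December 1570 CE.

1 December 1570 CE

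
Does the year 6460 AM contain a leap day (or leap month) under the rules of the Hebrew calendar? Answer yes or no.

yes

Hebrew year 6460 is year 19 of its 19-year Metonic cycle; leap years are at positions 3, 6, 8, 11, 14, 17, 19, so it is a leap year (13 months).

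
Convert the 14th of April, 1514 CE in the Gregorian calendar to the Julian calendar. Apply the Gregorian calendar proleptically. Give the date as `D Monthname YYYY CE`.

4 April 1514 CE

At this point the Julian calendar is 10 days behind the Gregorian.
14 April 1514 Gregorian − 10 days → 4 April 1514 Julian.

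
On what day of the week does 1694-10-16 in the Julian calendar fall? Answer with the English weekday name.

Tuesday

In the Gregorian calendar this is 26 October 1694 (JDN 2340080).
JDN 2340080 mod 7 = 1, and JDN 0 was a Monday, so this is a Tuesday.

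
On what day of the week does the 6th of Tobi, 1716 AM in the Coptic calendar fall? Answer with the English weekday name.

In the Gregorian calendar this is 15 January 2000 (JDN 2451559).
Since JDN mod 7 = 5 (0 = Monday), the day is Saturday.

Saturday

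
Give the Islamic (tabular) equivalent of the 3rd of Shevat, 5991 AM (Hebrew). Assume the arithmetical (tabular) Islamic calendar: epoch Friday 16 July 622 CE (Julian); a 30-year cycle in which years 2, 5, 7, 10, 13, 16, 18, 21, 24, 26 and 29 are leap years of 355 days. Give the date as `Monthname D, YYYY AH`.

Dhu al-Qa'dah 3, 1658 AH

Both dates share Julian Day Number 2535923; in the tabular Islamic calendar that is 3 Dhu al-Qa'dah 1658 AH.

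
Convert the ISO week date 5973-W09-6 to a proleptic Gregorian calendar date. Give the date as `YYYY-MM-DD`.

5973-03-03

ISO week 1 of 5973 is the week containing the first Thursday of 5973.
Week 9, day 6 (Saturday) lands on 5973-03-03.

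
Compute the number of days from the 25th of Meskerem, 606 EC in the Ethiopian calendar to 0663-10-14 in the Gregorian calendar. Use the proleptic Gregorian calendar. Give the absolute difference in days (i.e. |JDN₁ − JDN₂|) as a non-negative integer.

18281

First date → JDN 1945221; second date → JDN 1963502.
The interval is |1945221 − 1963502| = 18281 days.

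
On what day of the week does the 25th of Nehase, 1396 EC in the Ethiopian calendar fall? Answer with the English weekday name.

In the proleptic Gregorian calendar this is 27 August 1404 (JDN 2234099).
2234099 ≡ 0 (mod 7); counting from Monday = 0 gives Monday.

Monday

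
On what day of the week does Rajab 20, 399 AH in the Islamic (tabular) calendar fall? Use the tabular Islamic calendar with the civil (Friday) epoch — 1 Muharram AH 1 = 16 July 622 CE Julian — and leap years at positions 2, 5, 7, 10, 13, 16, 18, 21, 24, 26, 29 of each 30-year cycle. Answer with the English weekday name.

Sunday

In the proleptic Gregorian calendar this is 26 March 1009 (JDN 2089674).
2089674 ≡ 6 (mod 7); counting from Monday = 0 gives Sunday.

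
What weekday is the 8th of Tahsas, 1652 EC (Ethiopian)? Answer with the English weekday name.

This is JDN 2327346 (15 December 1659 Gregorian).
2327346 ≡ 0 (mod 7); counting from Monday = 0 gives Monday.

Monday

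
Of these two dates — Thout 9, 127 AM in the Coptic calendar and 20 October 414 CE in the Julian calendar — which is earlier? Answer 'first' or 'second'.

first

The two dates have Julian Day Numbers 1871059 and 1872564 respectively.
Since 1871059 < 1872564, the first date comes first.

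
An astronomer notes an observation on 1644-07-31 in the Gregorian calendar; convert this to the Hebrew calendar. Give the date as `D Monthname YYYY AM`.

Both dates share Julian Day Number 2321731; in the Hebrew calendar that is 27 Tammuz 5404 AM.

27 Tammuz 5404 AM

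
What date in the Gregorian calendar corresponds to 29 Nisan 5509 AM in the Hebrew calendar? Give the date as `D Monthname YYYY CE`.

Julian Day Number of the source date = 2359976.
Converting JDN 2359976 to the Gregorian calendar gives 17 April 1749 CE.

17 April 1749 CE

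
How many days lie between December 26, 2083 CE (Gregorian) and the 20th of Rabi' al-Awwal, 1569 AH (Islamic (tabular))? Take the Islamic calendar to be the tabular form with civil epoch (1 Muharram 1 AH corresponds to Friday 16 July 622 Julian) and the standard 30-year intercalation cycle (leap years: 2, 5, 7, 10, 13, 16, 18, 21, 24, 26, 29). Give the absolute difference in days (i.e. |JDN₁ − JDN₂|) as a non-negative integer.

21945

JDN of the first date = 2482220.
JDN of the second date = 2504165.
|2504165 − 2482220| = 21945.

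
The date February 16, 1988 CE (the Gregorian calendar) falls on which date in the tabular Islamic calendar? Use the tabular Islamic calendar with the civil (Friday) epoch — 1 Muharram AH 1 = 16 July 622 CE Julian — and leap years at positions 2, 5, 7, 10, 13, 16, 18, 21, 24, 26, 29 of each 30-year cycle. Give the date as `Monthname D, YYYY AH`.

Jumada al-Thani 27, 1408 AH

Both dates share Julian Day Number 2447208; in the tabular Islamic calendar that is 27 Jumada al-Thani 1408 AH.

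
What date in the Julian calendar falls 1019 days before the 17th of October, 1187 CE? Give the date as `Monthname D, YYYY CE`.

January 1, 1185 CE

JDN of the 17th of October, 1187 CE = 2154899.
2154899 − 1019 = 2153880.
JDN 2153880 in the Julian calendar is January 1, 1185 CE.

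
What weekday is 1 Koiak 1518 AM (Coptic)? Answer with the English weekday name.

Equivalently 9 December 1801 Gregorian, JDN 2379204.
JDN 2379204 mod 7 = 2, and JDN 0 was a Monday, so this is a Wednesday.

Wednesday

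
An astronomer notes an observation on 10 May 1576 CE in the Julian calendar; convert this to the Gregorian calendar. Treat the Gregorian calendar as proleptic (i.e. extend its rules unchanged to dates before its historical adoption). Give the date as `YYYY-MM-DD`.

The Julian–Gregorian offset here is 10 days (Julian trailing).
10 May 1576 Julian + 10 days → 20 May 1576 Gregorian.

1576-05-20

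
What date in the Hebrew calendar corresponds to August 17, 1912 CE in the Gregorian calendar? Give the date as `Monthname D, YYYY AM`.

Elul 4, 5672 AM

Both dates share Julian Day Number 2419632; in the Hebrew calendar that is 4 Elul 5672 AM.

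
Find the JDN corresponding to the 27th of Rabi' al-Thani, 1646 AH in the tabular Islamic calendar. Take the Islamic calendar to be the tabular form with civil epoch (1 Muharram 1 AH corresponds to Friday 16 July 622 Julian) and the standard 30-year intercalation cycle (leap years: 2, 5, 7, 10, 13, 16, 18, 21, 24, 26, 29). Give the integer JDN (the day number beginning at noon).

2531488

Equivalently 17 November 2218 (Gregorian).
JDN 2451545 is 1 January 2000 CE (Gregorian); the target day is +79943 days from there, so JDN = 2531488.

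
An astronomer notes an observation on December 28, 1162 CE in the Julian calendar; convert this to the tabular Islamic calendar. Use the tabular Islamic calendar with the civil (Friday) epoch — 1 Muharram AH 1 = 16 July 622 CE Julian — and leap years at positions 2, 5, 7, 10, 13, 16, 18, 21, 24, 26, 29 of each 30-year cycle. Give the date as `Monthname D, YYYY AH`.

Muharram 19, 558 AH

Both dates share Julian Day Number 2145840; in the tabular Islamic calendar that is 19 Muharram 558 AH.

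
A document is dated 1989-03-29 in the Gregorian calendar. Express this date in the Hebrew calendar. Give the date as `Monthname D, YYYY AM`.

Adar II 22, 5749 AM

Both dates share Julian Day Number 2447615; in the Hebrew calendar that is 22 Adar II 5749 AM.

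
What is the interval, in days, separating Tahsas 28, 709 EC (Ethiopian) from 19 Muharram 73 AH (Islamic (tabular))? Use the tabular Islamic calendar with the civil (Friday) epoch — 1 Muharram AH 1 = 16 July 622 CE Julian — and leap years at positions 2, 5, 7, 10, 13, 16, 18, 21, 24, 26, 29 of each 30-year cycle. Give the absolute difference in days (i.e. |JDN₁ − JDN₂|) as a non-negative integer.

First date → JDN 1982935; second date → JDN 1973972.
The interval is |1982935 − 1973972| = 8963 days.

8963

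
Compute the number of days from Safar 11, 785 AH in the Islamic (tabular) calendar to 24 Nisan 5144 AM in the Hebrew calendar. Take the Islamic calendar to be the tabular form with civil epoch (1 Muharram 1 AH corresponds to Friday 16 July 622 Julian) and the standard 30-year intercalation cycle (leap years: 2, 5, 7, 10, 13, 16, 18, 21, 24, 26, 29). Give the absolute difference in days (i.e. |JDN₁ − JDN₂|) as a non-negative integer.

367

JDN of the first date = 2226303.
JDN of the second date = 2226670.
|2226670 − 2226303| = 367.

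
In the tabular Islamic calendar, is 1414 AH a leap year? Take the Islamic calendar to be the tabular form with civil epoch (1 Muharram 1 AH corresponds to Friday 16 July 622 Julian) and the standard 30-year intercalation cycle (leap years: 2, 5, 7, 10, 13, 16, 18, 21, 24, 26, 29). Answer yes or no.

Year 1414 AH is year 4 of its 30-year cycle; leap positions are 2, 5, 7, 10, 13, 16, 18, 21, 24, 26, 29, so it is a common year (354 days).

no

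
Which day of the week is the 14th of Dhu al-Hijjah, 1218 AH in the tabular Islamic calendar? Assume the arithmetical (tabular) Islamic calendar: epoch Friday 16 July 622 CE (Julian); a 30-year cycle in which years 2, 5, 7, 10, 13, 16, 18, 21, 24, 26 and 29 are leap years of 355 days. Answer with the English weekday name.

Monday

This is JDN 2380042 (26 March 1804 Gregorian).
2380042 ≡ 0 (mod 7); counting from Monday = 0 gives Monday.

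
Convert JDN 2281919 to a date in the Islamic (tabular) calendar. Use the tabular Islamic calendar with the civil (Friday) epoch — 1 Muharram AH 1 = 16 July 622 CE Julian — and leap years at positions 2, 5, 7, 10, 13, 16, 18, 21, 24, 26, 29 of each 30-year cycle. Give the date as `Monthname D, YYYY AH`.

Muharram 21, 942 AH

JDN 2281919 is 1 August 1535 in the proleptic Gregorian calendar.
In the tabular Islamic calendar that day is Muharram 21, 942 AH.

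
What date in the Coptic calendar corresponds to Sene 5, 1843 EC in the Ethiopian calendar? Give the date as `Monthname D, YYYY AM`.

Paoni 5, 1567 AM

The source date corresponds to 11 June 1851 in the Gregorian calendar (JDN 2397285).
That day falls on 5 Paoni 1567 AM in the Coptic calendar.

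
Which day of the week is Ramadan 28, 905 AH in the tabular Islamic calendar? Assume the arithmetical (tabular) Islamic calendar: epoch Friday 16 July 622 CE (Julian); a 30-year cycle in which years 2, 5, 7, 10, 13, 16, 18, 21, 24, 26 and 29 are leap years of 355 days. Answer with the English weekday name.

Equivalently 7 May 1500 Gregorian, JDN 2269050.
2269050 ≡ 0 (mod 7); counting from Monday = 0 gives Monday.

Monday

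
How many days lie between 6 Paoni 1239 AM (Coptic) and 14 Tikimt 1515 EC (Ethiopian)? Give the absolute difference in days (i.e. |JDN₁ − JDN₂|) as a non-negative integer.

232

JDN of the first date = 2277484.
JDN of the second date = 2277252.
|2277252 − 2277484| = 232.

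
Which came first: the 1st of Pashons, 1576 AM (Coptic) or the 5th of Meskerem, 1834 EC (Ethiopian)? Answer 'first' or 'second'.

second

First date → JDN 2400539; second date → JDN 2393728.
JDN 2393728 < JDN 2400539, so the second date is earlier.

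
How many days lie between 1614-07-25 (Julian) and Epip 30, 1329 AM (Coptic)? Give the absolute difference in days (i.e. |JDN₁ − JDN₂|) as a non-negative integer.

366

First date → JDN 2310777; second date → JDN 2310411.
The interval is |2310777 − 2310411| = 366 days.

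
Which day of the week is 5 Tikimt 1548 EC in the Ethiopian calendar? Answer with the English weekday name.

Thursday

In the proleptic Gregorian calendar this is 13 October 1555 (JDN 2289297).
2289297 ≡ 3 (mod 7); counting from Monday = 0 gives Thursday.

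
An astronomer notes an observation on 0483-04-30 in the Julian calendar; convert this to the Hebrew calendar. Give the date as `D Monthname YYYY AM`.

Julian Day Number of the source date = 1897593.
Converting JDN 1897593 to the Hebrew calendar gives 6 Iyar 4243 AM.

6 Iyar 4243 AM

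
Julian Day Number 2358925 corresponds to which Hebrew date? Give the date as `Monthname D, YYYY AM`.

The Gregorian equivalent of JDN 2358925 is 1 June 1746.
In the Hebrew calendar that day is Sivan 13, 5506 AM.

Sivan 13, 5506 AM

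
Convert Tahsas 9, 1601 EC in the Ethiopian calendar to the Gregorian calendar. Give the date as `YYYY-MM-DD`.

1608-12-15

Both dates share Julian Day Number 2308719; in the Gregorian calendar that is 15 December 1608 CE.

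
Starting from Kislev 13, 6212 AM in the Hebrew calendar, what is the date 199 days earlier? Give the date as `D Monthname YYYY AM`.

Counting 199 days back from JDN 2616611 reaches JDN 2616412, which is 20 Iyar 6211 AM.

20 Iyar 6211 AM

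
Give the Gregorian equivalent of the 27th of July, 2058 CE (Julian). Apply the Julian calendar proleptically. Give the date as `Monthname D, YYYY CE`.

August 9, 2058 CE

The Julian–Gregorian offset here is 13 days (Julian trailing).
27 July 2058 Julian + 13 days → 9 August 2058 Gregorian.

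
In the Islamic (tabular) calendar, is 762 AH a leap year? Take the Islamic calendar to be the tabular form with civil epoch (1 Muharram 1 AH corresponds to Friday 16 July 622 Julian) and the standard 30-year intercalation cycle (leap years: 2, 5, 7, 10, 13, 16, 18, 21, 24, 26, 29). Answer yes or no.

Year 762 AH is year 12 of its 30-year cycle; leap positions are 2, 5, 7, 10, 13, 16, 18, 21, 24, 26, 29, so it is a common year (354 days).

no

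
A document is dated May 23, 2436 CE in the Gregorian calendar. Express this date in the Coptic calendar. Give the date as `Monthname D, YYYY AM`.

Both dates share Julian Day Number 2610934; in the Coptic calendar that is 12 Pashons 2152 AM.

Pashons 12, 2152 AM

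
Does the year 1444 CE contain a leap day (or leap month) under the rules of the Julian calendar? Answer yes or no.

yes

1444 mod 4 = 0, so it is a leap year in the Julian calendar.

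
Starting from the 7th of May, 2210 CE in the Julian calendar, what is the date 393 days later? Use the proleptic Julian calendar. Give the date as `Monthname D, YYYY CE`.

June 4, 2211 CE

The starting date is JDN 2528387; 2528387 + 393 = 2528780.
JDN 2528780 corresponds to June 4, 2211 CE.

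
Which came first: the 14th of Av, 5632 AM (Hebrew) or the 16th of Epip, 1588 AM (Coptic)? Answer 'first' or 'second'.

second

Converting both to JDN: 2405024 vs 2404997; the smaller is the second.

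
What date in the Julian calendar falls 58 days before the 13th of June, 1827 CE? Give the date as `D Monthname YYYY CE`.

16 April 1827 CE

JDN of the 13th of June, 1827 CE = 2388533.
2388533 − 58 = 2388475.
JDN 2388475 in the Julian calendar is 16 April 1827 CE.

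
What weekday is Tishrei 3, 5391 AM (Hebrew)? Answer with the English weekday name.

Monday

In the Gregorian calendar this is 9 September 1630 (JDN 2316657).
2316657 ≡ 0 (mod 7); counting from Monday = 0 gives Monday.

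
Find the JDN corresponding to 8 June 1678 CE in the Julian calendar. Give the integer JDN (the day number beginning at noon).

In the Gregorian calendar the same day is 18 June 1678.
JDN 2400001 is 17 November 1858 CE (Gregorian), MJD 0; the target day is −65895 days from there, so JDN = 2334106.

2334106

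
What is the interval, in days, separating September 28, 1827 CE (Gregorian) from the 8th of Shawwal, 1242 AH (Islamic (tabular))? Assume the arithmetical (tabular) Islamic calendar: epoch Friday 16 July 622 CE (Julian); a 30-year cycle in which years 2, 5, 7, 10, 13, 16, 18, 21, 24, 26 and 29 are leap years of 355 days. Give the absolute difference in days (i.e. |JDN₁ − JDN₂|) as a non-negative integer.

First date → JDN 2388628; second date → JDN 2388482.
The interval is |2388628 − 2388482| = 146 days.

146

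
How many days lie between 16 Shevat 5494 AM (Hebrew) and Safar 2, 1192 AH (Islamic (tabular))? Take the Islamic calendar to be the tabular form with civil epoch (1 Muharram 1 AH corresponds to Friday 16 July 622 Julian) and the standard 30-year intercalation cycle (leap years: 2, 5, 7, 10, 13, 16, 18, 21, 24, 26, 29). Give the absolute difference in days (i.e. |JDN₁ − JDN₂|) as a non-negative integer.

16112

First date → JDN 2354410; second date → JDN 2370522.
The interval is |2354410 − 2370522| = 16112 days.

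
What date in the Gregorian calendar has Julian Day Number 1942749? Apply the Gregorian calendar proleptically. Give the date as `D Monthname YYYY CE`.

19 December 606 CE

JDN 2451545 is 1 Jan 2000; 1942749 is −508796 days from there.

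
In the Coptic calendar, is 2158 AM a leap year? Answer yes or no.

no

2158 mod 4 = 2; in the Coptic calendar a year is leap when year mod 4 = 3, so it is a common year.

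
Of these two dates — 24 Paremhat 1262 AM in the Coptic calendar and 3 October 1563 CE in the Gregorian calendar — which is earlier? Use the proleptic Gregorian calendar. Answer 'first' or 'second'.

first

The two dates have Julian Day Numbers 2285813 and 2292209 respectively.
Since 2285813 < 2292209, the first date comes first.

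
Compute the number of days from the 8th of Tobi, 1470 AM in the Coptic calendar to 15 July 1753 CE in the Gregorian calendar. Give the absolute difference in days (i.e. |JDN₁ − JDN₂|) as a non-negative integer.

183

First date → JDN 2361709; second date → JDN 2361526.
The interval is |2361709 − 2361526| = 183 days.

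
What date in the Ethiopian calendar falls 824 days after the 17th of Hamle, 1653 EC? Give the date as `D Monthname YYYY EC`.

15 Tikimt 1656 EC

Counting 824 days forward from JDN 2327930 reaches JDN 2328754, which is 15 Tikimt 1656 EC.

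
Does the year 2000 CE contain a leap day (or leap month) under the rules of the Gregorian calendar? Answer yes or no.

yes

2000 is divisible by 4; 2000 is divisible by 100 but also by 400, so it is a leap year.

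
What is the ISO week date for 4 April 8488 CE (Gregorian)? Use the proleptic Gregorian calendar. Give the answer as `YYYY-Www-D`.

The weekday is Sunday (ISO weekday 7).
That Sunday belongs to ISO week 14 of ISO year 8488.

8488-W14-7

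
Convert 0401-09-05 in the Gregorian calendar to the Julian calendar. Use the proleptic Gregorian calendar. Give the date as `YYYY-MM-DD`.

The Julian–Gregorian offset here is 1 day (Julian trailing).
5 September 401 Gregorian − 1 day → 4 September 401 Julian.

0401-09-04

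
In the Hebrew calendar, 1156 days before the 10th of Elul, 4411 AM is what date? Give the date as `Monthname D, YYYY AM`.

Tammuz 7, 4408 AM

Counting 1156 days back from JDN 1959080 reaches JDN 1957924, which is Tammuz 7, 4408 AM.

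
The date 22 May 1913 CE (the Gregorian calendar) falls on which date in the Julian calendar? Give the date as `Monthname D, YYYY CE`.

May 9, 1913 CE

For dates in this range the Gregorian date is 13 days ahead of the Julian.
22 May 1913 Gregorian − 13 days → 9 May 1913 Julian.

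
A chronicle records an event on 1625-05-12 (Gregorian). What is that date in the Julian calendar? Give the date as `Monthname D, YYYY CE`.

May 2, 1625 CE

For dates in this range the Gregorian date is 10 days ahead of the Julian.
12 May 1625 Gregorian − 10 days → 2 May 1625 Julian.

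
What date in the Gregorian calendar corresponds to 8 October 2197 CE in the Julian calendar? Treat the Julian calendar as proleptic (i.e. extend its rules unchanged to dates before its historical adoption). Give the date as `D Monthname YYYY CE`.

At this point the Julian calendar is 14 days behind the Gregorian.
8 October 2197 Julian + 14 days → 22 October 2197 Gregorian.

22 October 2197 CE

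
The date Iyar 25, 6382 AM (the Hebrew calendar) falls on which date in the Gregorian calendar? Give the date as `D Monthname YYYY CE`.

28 May 2622 CE

Both dates share Julian Day Number 2678873; in the Gregorian calendar that is 28 May 2622 CE.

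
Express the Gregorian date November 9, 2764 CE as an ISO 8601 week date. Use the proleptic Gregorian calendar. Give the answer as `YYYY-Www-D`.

The weekday is Monday (ISO weekday 1).
That Monday belongs to ISO week 46 of ISO year 2764.

2764-W46-1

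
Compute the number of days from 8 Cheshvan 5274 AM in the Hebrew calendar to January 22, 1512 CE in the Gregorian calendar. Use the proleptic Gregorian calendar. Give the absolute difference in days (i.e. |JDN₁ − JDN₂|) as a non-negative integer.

JDN of the first date = 2273962.
JDN of the second date = 2273327.
|2273327 − 2273962| = 635.

635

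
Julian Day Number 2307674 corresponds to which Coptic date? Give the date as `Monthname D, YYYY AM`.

Tobi 30, 1322 AM

JDN 2307674 is 4 February 1606 in the Gregorian calendar.
In the Coptic calendar that day is Tobi 30, 1322 AM.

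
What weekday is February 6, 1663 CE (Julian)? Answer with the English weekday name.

Friday

Equivalently 16 February 1663 Gregorian, JDN 2328505.
2328505 ≡ 4 (mod 7); counting from Monday = 0 gives Friday.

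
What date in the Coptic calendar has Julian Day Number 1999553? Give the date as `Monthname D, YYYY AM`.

JDN 1999553 is 28 June 762 in the proleptic Gregorian calendar.
In the Coptic calendar that day is Paoni 30, 478 AM.

Paoni 30, 478 AM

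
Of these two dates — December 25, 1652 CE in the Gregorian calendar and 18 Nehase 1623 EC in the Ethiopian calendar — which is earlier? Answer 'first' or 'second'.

First date → JDN 2324800; second date → JDN 2317003.
JDN 2317003 < JDN 2324800, so the second date is earlier.

second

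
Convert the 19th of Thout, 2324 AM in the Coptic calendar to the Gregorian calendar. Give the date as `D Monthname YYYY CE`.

5 October 2607 CE

Both dates share Julian Day Number 2673524; in the Gregorian calendar that is 5 October 2607 CE.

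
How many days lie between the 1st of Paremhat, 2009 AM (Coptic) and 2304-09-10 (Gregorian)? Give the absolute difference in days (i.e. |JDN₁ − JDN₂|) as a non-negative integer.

4199

JDN of the first date = 2558632.
JDN of the second date = 2562831.
|2562831 − 2558632| = 4199.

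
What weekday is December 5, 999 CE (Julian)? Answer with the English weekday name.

Tuesday

In the proleptic Gregorian calendar this is 10 December 999 (JDN 2086281).
Since JDN mod 7 = 1 (0 = Monday), the day is Tuesday.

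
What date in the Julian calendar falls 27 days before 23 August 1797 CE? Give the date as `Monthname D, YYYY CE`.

The starting date is JDN 2377647; 2377647 − 27 = 2377620.
JDN 2377620 corresponds to July 27, 1797 CE.

July 27, 1797 CE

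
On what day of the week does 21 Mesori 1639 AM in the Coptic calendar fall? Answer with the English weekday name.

Monday

In the Gregorian calendar this is 27 August 1923 (JDN 2423659).
2423659 ≡ 0 (mod 7); counting from Monday = 0 gives Monday.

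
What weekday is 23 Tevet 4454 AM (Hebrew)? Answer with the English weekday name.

Equivalently 30 December 693 Gregorian, JDN 1974537.
JDN 1974537 mod 7 = 5, and JDN 0 was a Monday, so this is a Saturday.

Saturday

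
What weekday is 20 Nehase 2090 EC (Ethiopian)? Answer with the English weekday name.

Equivalently 26 August 2098 Gregorian, JDN 2487577.
Since JDN mod 7 = 1 (0 = Monday), the day is Tuesday.

Tuesday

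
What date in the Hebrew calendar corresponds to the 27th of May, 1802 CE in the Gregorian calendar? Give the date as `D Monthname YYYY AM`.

Julian Day Number of the source date = 2379373.
Converting JDN 2379373 to the Hebrew calendar gives 25 Iyar 5562 AM.

25 Iyar 5562 AM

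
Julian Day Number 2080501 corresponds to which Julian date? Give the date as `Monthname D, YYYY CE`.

February 7, 984 CE

The proleptic Gregorian equivalent of JDN 2080501 is 12 February 984.
In the Julian calendar that day is February 7, 984 CE.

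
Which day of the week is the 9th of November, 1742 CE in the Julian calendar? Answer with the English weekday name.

This is JDN 2357636 (20 November 1742 Gregorian).
2357636 ≡ 1 (mod 7); counting from Monday = 0 gives Tuesday.

Tuesday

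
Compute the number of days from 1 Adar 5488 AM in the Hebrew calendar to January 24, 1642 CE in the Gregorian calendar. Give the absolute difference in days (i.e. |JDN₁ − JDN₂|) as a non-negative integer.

31428

JDN of the first date = 2352240.
JDN of the second date = 2320812.
|2320812 − 2352240| = 31428.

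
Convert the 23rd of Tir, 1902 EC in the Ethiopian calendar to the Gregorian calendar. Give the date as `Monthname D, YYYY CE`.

January 31, 1910 CE

Both dates share Julian Day Number 2418703; in the Gregorian calendar that is 31 January 1910 CE.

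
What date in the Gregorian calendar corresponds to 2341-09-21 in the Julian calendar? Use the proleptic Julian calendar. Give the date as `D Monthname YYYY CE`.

The Julian–Gregorian offset here is 16 days (Julian trailing).
21 September 2341 Julian + 16 days → 7 October 2341 Gregorian.

7 October 2341 CE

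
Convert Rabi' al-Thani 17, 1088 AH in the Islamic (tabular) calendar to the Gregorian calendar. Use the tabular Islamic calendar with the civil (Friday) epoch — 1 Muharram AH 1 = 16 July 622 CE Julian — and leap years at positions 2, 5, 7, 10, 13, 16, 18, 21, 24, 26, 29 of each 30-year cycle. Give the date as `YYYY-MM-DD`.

1677-06-19

Julian Day Number of the source date = 2333742.
Converting JDN 2333742 to the Gregorian calendar gives 19 June 1677 CE.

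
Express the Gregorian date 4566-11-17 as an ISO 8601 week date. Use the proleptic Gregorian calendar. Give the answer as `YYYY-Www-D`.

4566-W47-1

The weekday is Monday (ISO weekday 1).
That Monday belongs to ISO week 47 of ISO year 4566.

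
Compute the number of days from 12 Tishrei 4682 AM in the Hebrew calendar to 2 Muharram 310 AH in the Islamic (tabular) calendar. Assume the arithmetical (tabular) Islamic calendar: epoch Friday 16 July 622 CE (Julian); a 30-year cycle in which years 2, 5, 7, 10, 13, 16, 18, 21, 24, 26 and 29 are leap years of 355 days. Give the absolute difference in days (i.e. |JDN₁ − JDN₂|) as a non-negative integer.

227

First date → JDN 2057713; second date → JDN 2057940.
The interval is |2057713 − 2057940| = 227 days.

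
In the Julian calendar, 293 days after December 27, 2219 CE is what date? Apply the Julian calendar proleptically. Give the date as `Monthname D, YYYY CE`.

Counting 293 days forward from JDN 2531908 reaches JDN 2532201, which is October 15, 2220 CE.

October 15, 2220 CE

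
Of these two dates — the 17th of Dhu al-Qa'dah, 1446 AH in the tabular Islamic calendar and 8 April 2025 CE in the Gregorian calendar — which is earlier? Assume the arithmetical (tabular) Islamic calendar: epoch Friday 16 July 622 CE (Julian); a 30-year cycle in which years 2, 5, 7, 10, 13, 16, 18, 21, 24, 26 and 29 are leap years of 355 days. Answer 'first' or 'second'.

second

The two dates have Julian Day Numbers 2460811 and 2460774 respectively.
Since 2460774 < 2460811, the second date comes first.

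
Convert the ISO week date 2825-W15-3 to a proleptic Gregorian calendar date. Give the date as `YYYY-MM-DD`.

2825-04-09

ISO week 1 of 2825 is the week containing the first Thursday of 2825.
Week 15, day 3 (Wednesday) lands on 2825-04-09.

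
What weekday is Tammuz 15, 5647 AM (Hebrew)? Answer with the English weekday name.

Thursday

Equivalently 7 July 1887 Gregorian, JDN 2410460.
2410460 ≡ 3 (mod 7); counting from Monday = 0 gives Thursday.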